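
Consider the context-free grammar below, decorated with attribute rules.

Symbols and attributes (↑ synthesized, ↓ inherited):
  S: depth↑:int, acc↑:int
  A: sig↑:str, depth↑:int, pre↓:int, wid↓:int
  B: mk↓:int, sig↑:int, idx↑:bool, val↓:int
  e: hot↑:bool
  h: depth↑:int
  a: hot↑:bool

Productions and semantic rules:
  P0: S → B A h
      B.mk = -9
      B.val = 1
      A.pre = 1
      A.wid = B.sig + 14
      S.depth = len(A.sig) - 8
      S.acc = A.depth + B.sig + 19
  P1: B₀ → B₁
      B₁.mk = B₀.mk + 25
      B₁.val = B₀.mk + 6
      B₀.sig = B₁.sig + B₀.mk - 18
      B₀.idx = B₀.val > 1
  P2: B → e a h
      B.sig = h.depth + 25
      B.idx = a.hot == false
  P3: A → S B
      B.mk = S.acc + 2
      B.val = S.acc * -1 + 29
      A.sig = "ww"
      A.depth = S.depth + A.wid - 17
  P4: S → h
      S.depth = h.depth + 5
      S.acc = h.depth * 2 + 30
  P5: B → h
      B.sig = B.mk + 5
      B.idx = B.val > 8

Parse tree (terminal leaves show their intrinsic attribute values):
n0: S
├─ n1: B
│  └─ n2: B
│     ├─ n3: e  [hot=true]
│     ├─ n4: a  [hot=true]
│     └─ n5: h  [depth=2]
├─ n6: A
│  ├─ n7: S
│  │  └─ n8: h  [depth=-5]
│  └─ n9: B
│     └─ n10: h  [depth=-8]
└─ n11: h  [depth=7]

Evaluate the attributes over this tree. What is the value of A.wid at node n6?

1. n1.mk = -9  [-9]
2. n1.val = 1  [1]
3. n2.mk = 16  [B₀.mk + 25]
4. n2.val = -3  [B₀.mk + 6]
5. n3.hot = true  [terminal]
6. n4.hot = true  [terminal]
7. n5.depth = 2  [terminal]
8. n2.sig = 27  [h.depth + 25]
9. n2.idx = false  [a.hot == false]
10. n1.sig = 0  [B₁.sig + B₀.mk - 18]
11. n1.idx = false  [B₀.val > 1]
12. n6.pre = 1  [1]
13. n6.wid = 14  [B.sig + 14]
14. n8.depth = -5  [terminal]
15. n7.depth = 0  [h.depth + 5]
16. n7.acc = 20  [h.depth * 2 + 30]
17. n9.mk = 22  [S.acc + 2]
18. n9.val = 9  [S.acc * -1 + 29]
19. n10.depth = -8  [terminal]
20. n9.sig = 27  [B.mk + 5]
21. n9.idx = true  [B.val > 8]
22. n6.sig = "ww"  ["ww"]
23. n6.depth = -3  [S.depth + A.wid - 17]
24. n11.depth = 7  [terminal]
25. n0.depth = -6  [len(A.sig) - 8]
26. n0.acc = 16  [A.depth + B.sig + 19]

14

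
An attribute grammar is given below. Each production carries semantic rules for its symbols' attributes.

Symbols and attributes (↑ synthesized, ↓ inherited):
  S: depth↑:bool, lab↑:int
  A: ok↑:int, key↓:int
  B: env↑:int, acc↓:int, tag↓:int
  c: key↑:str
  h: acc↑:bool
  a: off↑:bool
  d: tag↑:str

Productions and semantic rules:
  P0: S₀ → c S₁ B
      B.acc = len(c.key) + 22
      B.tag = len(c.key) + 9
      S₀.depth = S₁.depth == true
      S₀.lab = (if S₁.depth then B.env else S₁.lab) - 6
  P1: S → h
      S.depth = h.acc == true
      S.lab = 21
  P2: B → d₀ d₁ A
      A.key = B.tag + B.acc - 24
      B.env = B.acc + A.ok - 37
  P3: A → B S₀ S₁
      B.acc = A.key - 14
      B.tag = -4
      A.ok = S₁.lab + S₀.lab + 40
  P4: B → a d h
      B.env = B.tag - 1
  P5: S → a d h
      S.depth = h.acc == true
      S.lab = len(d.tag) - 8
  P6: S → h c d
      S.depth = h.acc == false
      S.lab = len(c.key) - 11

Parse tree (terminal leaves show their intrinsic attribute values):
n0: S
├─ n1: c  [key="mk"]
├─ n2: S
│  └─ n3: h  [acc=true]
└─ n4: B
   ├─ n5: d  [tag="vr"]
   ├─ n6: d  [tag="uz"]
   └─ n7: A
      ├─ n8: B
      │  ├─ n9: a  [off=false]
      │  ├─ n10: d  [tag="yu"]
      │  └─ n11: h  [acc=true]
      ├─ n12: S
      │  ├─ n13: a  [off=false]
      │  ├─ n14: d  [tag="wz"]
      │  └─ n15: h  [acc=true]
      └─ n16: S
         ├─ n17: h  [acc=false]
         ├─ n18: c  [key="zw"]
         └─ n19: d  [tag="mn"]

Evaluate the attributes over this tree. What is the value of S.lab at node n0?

6

1. n1.key = "mk"  [terminal]
2. n3.acc = true  [terminal]
3. n2.depth = true  [h.acc == true]
4. n2.lab = 21  [21]
5. n4.acc = 24  [len(c.key) + 22]
6. n4.tag = 11  [len(c.key) + 9]
7. n5.tag = "vr"  [terminal]
8. n6.tag = "uz"  [terminal]
9. n7.key = 11  [B.tag + B.acc - 24]
10. n8.acc = -3  [A.key - 14]
11. n8.tag = -4  [-4]
12. n9.off = false  [terminal]
13. n10.tag = "yu"  [terminal]
14. n11.acc = true  [terminal]
15. n8.env = -5  [B.tag - 1]
16. n13.off = false  [terminal]
17. n14.tag = "wz"  [terminal]
18. n15.acc = true  [terminal]
19. n12.depth = true  [h.acc == true]
20. n12.lab = -6  [len(d.tag) - 8]
21. n17.acc = false  [terminal]
22. n18.key = "zw"  [terminal]
23. n19.tag = "mn"  [terminal]
24. n16.depth = true  [h.acc == false]
25. n16.lab = -9  [len(c.key) - 11]
26. n7.ok = 25  [S₁.lab + S₀.lab + 40]
27. n4.env = 12  [B.acc + A.ok - 37]
28. n0.depth = true  [S₁.depth == true]
29. n0.lab = 6  [(if S₁.depth then B.env else S₁.lab) - 6]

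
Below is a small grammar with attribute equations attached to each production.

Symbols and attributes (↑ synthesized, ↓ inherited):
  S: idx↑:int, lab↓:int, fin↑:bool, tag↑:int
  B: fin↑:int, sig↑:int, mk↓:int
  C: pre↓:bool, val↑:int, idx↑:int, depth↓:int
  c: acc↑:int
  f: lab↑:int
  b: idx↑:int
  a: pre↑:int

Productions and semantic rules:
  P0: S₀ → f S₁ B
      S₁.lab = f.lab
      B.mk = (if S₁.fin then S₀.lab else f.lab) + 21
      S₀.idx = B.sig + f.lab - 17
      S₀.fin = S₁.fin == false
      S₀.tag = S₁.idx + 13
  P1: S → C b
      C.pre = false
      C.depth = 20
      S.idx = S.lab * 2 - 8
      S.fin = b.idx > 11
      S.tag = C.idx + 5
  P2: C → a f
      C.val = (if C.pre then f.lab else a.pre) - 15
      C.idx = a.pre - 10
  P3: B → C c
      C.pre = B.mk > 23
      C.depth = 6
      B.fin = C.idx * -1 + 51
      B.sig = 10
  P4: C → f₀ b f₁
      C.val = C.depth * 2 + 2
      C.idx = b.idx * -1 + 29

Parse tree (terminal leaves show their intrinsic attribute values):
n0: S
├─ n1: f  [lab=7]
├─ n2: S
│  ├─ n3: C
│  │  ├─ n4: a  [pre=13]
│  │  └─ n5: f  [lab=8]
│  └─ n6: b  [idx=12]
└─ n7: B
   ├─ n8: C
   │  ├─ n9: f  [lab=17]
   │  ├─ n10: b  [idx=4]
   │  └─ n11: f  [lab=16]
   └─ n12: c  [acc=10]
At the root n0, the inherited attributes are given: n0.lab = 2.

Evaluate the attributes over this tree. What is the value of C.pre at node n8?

false

1. n0.lab = 2  [given at root]
2. n1.lab = 7  [terminal]
3. n2.lab = 7  [f.lab]
4. n3.pre = false  [false]
5. n3.depth = 20  [20]
6. n4.pre = 13  [terminal]
7. n5.lab = 8  [terminal]
8. n3.val = -2  [(if C.pre then f.lab else a.pre) - 15]
9. n3.idx = 3  [a.pre - 10]
10. n6.idx = 12  [terminal]
11. n2.idx = 6  [S.lab * 2 - 8]
12. n2.fin = true  [b.idx > 11]
13. n2.tag = 8  [C.idx + 5]
14. n7.mk = 23  [(if S₁.fin then S₀.lab else f.lab) + 21]
15. n8.pre = false  [B.mk > 23]
16. n8.depth = 6  [6]
17. n9.lab = 17  [terminal]
18. n10.idx = 4  [terminal]
19. n11.lab = 16  [terminal]
20. n8.val = 14  [C.depth * 2 + 2]
21. n8.idx = 25  [b.idx * -1 + 29]
22. n12.acc = 10  [terminal]
23. n7.fin = 26  [C.idx * -1 + 51]
24. n7.sig = 10  [10]
25. n0.idx = 0  [B.sig + f.lab - 17]
26. n0.fin = false  [S₁.fin == false]
27. n0.tag = 19  [S₁.idx + 13]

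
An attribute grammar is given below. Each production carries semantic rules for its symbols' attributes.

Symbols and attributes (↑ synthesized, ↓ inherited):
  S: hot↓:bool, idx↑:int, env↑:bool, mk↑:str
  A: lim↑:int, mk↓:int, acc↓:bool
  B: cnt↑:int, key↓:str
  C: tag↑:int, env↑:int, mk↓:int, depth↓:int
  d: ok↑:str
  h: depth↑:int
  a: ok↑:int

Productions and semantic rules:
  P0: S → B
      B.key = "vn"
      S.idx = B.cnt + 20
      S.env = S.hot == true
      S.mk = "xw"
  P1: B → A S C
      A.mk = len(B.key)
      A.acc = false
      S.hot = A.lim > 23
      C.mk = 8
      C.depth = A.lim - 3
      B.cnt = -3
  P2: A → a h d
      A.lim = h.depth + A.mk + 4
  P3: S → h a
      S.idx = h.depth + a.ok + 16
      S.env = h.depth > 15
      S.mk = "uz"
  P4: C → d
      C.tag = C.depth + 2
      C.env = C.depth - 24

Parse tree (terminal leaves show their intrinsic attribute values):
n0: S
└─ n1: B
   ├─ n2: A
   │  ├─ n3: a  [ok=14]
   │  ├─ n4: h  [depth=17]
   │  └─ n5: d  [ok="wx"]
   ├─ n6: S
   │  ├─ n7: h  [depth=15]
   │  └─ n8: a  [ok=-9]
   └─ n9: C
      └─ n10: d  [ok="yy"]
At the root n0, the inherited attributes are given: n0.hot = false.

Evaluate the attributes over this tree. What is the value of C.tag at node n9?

1. n0.hot = false  [given at root]
2. n1.key = "vn"  ["vn"]
3. n2.mk = 2  [len(B.key)]
4. n2.acc = false  [false]
5. n3.ok = 14  [terminal]
6. n4.depth = 17  [terminal]
7. n5.ok = "wx"  [terminal]
8. n2.lim = 23  [h.depth + A.mk + 4]
9. n6.hot = false  [A.lim > 23]
10. n7.depth = 15  [terminal]
11. n8.ok = -9  [terminal]
12. n6.idx = 22  [h.depth + a.ok + 16]
13. n6.env = false  [h.depth > 15]
14. n6.mk = "uz"  ["uz"]
15. n9.mk = 8  [8]
16. n9.depth = 20  [A.lim - 3]
17. n10.ok = "yy"  [terminal]
18. n9.tag = 22  [C.depth + 2]
19. n9.env = -4  [C.depth - 24]
20. n1.cnt = -3  [-3]
21. n0.idx = 17  [B.cnt + 20]
22. n0.env = false  [S.hot == true]
23. n0.mk = "xw"  ["xw"]

22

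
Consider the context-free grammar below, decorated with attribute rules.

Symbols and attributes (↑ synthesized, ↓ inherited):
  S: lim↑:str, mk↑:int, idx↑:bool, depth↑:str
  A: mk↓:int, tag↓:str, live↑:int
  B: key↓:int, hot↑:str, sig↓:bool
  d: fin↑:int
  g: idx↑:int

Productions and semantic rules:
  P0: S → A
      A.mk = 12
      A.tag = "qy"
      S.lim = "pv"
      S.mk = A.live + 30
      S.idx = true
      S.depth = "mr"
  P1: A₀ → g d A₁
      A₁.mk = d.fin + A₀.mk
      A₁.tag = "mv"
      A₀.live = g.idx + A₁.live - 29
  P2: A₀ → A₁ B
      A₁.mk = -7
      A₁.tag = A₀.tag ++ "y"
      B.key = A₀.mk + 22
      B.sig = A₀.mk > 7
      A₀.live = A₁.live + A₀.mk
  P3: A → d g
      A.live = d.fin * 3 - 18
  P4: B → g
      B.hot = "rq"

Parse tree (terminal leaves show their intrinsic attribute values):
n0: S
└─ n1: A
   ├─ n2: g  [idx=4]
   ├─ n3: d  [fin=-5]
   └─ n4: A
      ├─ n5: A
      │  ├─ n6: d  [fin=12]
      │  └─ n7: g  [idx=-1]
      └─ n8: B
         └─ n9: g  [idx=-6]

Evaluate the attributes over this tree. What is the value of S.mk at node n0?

1. n1.mk = 12  [12]
2. n1.tag = "qy"  ["qy"]
3. n2.idx = 4  [terminal]
4. n3.fin = -5  [terminal]
5. n4.mk = 7  [d.fin + A₀.mk]
6. n4.tag = "mv"  ["mv"]
7. n5.mk = -7  [-7]
8. n5.tag = "mvy"  [A₀.tag ++ "y"]
9. n6.fin = 12  [terminal]
10. n7.idx = -1  [terminal]
11. n5.live = 18  [d.fin * 3 - 18]
12. n8.key = 29  [A₀.mk + 22]
13. n8.sig = false  [A₀.mk > 7]
14. n9.idx = -6  [terminal]
15. n8.hot = "rq"  ["rq"]
16. n4.live = 25  [A₁.live + A₀.mk]
17. n1.live = 0  [g.idx + A₁.live - 29]
18. n0.lim = "pv"  ["pv"]
19. n0.mk = 30  [A.live + 30]
20. n0.idx = true  [true]
21. n0.depth = "mr"  ["mr"]

30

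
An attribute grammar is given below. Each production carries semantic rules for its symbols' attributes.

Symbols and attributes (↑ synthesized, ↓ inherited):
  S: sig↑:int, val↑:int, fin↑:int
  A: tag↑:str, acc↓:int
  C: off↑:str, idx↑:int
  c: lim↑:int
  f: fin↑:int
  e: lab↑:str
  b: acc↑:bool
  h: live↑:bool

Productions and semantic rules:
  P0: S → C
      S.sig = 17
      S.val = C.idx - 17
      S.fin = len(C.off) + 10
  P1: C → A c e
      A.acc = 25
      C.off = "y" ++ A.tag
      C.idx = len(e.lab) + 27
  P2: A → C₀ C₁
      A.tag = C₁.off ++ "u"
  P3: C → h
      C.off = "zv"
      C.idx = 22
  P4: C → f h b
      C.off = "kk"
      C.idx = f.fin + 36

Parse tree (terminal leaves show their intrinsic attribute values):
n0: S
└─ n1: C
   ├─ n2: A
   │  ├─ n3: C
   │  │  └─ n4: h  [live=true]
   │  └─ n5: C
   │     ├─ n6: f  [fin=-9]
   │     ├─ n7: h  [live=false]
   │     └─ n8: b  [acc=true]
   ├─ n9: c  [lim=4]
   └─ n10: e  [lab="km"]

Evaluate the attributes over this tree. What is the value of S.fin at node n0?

14

1. n2.acc = 25  [25]
2. n4.live = true  [terminal]
3. n3.off = "zv"  ["zv"]
4. n3.idx = 22  [22]
5. n6.fin = -9  [terminal]
6. n7.live = false  [terminal]
7. n8.acc = true  [terminal]
8. n5.off = "kk"  ["kk"]
9. n5.idx = 27  [f.fin + 36]
10. n2.tag = "kku"  [C₁.off ++ "u"]
11. n9.lim = 4  [terminal]
12. n10.lab = "km"  [terminal]
13. n1.off = "ykku"  ["y" ++ A.tag]
14. n1.idx = 29  [len(e.lab) + 27]
15. n0.sig = 17  [17]
16. n0.val = 12  [C.idx - 17]
17. n0.fin = 14  [len(C.off) + 10]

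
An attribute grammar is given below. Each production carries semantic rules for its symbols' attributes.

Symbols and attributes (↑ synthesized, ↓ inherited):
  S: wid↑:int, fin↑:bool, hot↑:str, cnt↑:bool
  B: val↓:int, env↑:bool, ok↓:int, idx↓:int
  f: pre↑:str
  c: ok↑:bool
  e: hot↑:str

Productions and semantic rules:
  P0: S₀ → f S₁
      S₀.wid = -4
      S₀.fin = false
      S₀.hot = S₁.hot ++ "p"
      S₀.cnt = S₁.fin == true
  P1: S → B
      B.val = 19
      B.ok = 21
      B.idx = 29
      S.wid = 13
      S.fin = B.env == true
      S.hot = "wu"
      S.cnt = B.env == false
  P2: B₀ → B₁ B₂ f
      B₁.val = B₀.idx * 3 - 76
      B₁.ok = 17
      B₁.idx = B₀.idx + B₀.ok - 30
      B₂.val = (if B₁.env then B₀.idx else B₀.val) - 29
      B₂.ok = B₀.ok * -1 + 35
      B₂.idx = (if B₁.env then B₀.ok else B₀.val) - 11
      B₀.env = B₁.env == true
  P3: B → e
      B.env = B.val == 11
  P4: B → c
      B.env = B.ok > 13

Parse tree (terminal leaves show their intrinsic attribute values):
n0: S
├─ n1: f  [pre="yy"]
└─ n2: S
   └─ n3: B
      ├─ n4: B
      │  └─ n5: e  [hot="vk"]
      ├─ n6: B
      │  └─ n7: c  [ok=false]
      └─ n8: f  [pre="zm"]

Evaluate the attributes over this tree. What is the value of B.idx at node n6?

10

1. n1.pre = "yy"  [terminal]
2. n3.val = 19  [19]
3. n3.ok = 21  [21]
4. n3.idx = 29  [29]
5. n4.val = 11  [B₀.idx * 3 - 76]
6. n4.ok = 17  [17]
7. n4.idx = 20  [B₀.idx + B₀.ok - 30]
8. n5.hot = "vk"  [terminal]
9. n4.env = true  [B.val == 11]
10. n6.val = 0  [(if B₁.env then B₀.idx else B₀.val) - 29]
11. n6.ok = 14  [B₀.ok * -1 + 35]
12. n6.idx = 10  [(if B₁.env then B₀.ok else B₀.val) - 11]
13. n7.ok = false  [terminal]
14. n6.env = true  [B.ok > 13]
15. n8.pre = "zm"  [terminal]
16. n3.env = true  [B₁.env == true]
17. n2.wid = 13  [13]
18. n2.fin = true  [B.env == true]
19. n2.hot = "wu"  ["wu"]
20. n2.cnt = false  [B.env == false]
21. n0.wid = -4  [-4]
22. n0.fin = false  [false]
23. n0.hot = "wup"  [S₁.hot ++ "p"]
24. n0.cnt = true  [S₁.fin == true]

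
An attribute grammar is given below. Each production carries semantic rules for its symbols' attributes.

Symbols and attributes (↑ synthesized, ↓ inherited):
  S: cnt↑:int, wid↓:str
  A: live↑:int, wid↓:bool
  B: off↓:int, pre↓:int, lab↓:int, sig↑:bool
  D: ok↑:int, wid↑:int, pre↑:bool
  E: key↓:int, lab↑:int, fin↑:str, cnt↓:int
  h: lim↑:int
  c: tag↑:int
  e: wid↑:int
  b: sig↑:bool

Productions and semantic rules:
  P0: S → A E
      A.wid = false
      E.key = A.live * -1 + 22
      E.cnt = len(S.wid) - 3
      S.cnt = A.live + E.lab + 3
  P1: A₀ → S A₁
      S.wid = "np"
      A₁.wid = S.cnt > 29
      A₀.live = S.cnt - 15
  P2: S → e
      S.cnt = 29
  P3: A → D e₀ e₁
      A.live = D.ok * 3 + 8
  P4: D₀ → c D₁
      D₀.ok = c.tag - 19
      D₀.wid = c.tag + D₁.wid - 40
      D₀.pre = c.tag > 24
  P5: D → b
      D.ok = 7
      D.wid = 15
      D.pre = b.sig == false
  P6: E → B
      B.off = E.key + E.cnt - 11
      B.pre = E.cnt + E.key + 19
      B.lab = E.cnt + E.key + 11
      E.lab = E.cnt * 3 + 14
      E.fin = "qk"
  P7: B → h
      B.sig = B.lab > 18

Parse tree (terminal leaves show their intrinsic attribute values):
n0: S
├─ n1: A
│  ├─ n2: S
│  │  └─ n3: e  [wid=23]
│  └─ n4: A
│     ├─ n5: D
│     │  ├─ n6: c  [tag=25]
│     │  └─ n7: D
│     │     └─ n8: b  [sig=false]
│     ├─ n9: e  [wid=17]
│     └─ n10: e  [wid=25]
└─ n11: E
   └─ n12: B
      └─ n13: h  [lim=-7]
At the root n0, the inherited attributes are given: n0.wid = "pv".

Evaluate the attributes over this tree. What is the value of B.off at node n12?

1. n0.wid = "pv"  [given at root]
2. n1.wid = false  [false]
3. n2.wid = "np"  ["np"]
4. n3.wid = 23  [terminal]
5. n2.cnt = 29  [29]
6. n4.wid = false  [S.cnt > 29]
7. n6.tag = 25  [terminal]
8. n8.sig = false  [terminal]
9. n7.ok = 7  [7]
10. n7.wid = 15  [15]
11. n7.pre = true  [b.sig == false]
12. n5.ok = 6  [c.tag - 19]
13. n5.wid = 0  [c.tag + D₁.wid - 40]
14. n5.pre = true  [c.tag > 24]
15. n9.wid = 17  [terminal]
16. n10.wid = 25  [terminal]
17. n4.live = 26  [D.ok * 3 + 8]
18. n1.live = 14  [S.cnt - 15]
19. n11.key = 8  [A.live * -1 + 22]
20. n11.cnt = -1  [len(S.wid) - 3]
21. n12.off = -4  [E.key + E.cnt - 11]
22. n12.pre = 26  [E.cnt + E.key + 19]
23. n12.lab = 18  [E.cnt + E.key + 11]
24. n13.lim = -7  [terminal]
25. n12.sig = false  [B.lab > 18]
26. n11.lab = 11  [E.cnt * 3 + 14]
27. n11.fin = "qk"  ["qk"]
28. n0.cnt = 28  [A.live + E.lab + 3]

-4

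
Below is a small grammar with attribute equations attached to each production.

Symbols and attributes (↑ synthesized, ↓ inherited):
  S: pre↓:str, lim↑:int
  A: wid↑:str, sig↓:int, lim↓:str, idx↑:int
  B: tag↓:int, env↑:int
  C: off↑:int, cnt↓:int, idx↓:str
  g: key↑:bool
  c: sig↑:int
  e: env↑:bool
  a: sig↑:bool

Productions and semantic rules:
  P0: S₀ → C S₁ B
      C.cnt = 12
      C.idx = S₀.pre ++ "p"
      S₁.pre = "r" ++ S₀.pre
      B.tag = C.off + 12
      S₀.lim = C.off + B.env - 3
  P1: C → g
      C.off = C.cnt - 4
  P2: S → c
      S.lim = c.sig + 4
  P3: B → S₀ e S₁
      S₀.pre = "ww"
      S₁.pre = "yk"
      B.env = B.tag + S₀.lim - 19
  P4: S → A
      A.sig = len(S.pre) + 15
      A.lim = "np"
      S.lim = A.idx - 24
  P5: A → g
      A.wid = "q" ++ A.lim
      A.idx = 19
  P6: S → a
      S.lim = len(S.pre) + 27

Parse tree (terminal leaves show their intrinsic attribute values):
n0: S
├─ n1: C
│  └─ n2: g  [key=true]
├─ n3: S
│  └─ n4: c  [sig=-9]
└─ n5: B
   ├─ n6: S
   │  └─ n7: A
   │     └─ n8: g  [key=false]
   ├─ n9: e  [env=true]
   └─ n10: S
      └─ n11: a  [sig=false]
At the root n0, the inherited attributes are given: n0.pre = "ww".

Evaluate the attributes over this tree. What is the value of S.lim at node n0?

1. n0.pre = "ww"  [given at root]
2. n1.cnt = 12  [12]
3. n1.idx = "wwp"  [S₀.pre ++ "p"]
4. n2.key = true  [terminal]
5. n1.off = 8  [C.cnt - 4]
6. n3.pre = "rww"  ["r" ++ S₀.pre]
7. n4.sig = -9  [terminal]
8. n3.lim = -5  [c.sig + 4]
9. n5.tag = 20  [C.off + 12]
10. n6.pre = "ww"  ["ww"]
11. n7.sig = 17  [len(S.pre) + 15]
12. n7.lim = "np"  ["np"]
13. n8.key = false  [terminal]
14. n7.wid = "qnp"  ["q" ++ A.lim]
15. n7.idx = 19  [19]
16. n6.lim = -5  [A.idx - 24]
17. n9.env = true  [terminal]
18. n10.pre = "yk"  ["yk"]
19. n11.sig = false  [terminal]
20. n10.lim = 29  [len(S.pre) + 27]
21. n5.env = -4  [B.tag + S₀.lim - 19]
22. n0.lim = 1  [C.off + B.env - 3]

1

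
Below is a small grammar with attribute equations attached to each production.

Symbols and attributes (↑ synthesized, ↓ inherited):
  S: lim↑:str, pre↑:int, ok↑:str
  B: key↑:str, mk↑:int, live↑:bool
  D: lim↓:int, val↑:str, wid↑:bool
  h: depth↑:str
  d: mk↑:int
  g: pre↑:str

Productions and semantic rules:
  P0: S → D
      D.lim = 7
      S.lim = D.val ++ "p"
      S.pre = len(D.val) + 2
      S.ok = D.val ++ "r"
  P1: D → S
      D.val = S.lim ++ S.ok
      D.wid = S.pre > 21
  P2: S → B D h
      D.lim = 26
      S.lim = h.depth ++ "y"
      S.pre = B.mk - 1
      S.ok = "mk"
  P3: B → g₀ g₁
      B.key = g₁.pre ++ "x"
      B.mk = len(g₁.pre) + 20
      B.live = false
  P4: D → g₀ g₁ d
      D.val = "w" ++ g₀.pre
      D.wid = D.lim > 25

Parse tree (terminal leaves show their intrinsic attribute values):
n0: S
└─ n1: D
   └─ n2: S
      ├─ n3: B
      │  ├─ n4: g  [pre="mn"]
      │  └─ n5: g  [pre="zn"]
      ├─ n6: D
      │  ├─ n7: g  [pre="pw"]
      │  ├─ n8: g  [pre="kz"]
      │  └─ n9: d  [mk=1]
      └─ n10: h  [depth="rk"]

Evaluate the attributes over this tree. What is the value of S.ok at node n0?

1. n1.lim = 7  [7]
2. n4.pre = "mn"  [terminal]
3. n5.pre = "zn"  [terminal]
4. n3.key = "znx"  [g₁.pre ++ "x"]
5. n3.mk = 22  [len(g₁.pre) + 20]
6. n3.live = false  [false]
7. n6.lim = 26  [26]
8. n7.pre = "pw"  [terminal]
9. n8.pre = "kz"  [terminal]
10. n9.mk = 1  [terminal]
11. n6.val = "wpw"  ["w" ++ g₀.pre]
12. n6.wid = true  [D.lim > 25]
13. n10.depth = "rk"  [terminal]
14. n2.lim = "rky"  [h.depth ++ "y"]
15. n2.pre = 21  [B.mk - 1]
16. n2.ok = "mk"  ["mk"]
17. n1.val = "rkymk"  [S.lim ++ S.ok]
18. n1.wid = false  [S.pre > 21]
19. n0.lim = "rkymkp"  [D.val ++ "p"]
20. n0.pre = 7  [len(D.val) + 2]
21. n0.ok = "rkymkr"  [D.val ++ "r"]

"rkymkr"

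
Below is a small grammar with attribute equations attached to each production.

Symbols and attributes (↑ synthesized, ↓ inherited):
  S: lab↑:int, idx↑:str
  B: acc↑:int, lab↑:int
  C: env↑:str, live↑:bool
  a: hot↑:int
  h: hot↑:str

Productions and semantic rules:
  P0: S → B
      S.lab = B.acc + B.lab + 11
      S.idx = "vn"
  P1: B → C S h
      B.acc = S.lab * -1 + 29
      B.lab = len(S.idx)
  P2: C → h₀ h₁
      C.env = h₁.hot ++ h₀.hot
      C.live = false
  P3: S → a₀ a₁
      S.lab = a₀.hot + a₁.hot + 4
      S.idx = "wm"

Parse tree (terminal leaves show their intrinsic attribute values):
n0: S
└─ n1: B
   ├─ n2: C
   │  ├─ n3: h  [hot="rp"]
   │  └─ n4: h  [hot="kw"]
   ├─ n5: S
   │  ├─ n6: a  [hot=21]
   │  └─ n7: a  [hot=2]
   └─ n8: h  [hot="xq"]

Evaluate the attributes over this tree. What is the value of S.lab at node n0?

1. n3.hot = "rp"  [terminal]
2. n4.hot = "kw"  [terminal]
3. n2.env = "kwrp"  [h₁.hot ++ h₀.hot]
4. n2.live = false  [false]
5. n6.hot = 21  [terminal]
6. n7.hot = 2  [terminal]
7. n5.lab = 27  [a₀.hot + a₁.hot + 4]
8. n5.idx = "wm"  ["wm"]
9. n8.hot = "xq"  [terminal]
10. n1.acc = 2  [S.lab * -1 + 29]
11. n1.lab = 2  [len(S.idx)]
12. n0.lab = 15  [B.acc + B.lab + 11]
13. n0.idx = "vn"  ["vn"]

15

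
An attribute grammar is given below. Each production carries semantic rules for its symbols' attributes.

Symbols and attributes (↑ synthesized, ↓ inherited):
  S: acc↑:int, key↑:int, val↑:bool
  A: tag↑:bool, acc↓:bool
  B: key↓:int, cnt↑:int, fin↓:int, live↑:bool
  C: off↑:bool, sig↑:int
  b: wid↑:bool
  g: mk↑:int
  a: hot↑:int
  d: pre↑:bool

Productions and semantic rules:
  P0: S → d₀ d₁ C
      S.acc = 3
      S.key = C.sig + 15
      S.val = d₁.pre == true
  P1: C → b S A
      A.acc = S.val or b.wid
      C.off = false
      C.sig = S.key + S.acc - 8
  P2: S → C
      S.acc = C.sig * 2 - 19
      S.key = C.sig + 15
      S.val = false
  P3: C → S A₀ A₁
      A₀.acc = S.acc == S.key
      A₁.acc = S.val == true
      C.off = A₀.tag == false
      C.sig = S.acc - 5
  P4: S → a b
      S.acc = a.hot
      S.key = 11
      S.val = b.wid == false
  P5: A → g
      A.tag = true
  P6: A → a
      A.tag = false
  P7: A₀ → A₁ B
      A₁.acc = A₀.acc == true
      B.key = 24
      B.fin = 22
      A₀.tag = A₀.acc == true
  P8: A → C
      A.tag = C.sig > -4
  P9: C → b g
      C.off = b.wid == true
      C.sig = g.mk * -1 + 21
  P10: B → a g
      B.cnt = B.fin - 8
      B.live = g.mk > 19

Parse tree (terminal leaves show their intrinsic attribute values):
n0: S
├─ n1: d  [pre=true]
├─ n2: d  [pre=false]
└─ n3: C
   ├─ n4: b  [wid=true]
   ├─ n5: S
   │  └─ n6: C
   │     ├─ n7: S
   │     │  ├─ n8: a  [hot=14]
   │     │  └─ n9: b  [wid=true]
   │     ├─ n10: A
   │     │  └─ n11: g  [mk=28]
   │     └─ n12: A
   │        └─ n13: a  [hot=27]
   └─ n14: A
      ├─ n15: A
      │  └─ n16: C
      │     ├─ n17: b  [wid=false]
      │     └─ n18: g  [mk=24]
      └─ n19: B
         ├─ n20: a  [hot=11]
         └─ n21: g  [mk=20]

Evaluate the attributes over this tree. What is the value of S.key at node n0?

1. n1.pre = true  [terminal]
2. n2.pre = false  [terminal]
3. n4.wid = true  [terminal]
4. n8.hot = 14  [terminal]
5. n9.wid = true  [terminal]
6. n7.acc = 14  [a.hot]
7. n7.key = 11  [11]
8. n7.val = false  [b.wid == false]
9. n10.acc = false  [S.acc == S.key]
10. n11.mk = 28  [terminal]
11. n10.tag = true  [true]
12. n12.acc = false  [S.val == true]
13. n13.hot = 27  [terminal]
14. n12.tag = false  [false]
15. n6.off = false  [A₀.tag == false]
16. n6.sig = 9  [S.acc - 5]
17. n5.acc = -1  [C.sig * 2 - 19]
18. n5.key = 24  [C.sig + 15]
19. n5.val = false  [false]
20. n14.acc = true  [S.val or b.wid]
21. n15.acc = true  [A₀.acc == true]
22. n17.wid = false  [terminal]
23. n18.mk = 24  [terminal]
24. n16.off = false  [b.wid == true]
25. n16.sig = -3  [g.mk * -1 + 21]
26. n15.tag = true  [C.sig > -4]
27. n19.key = 24  [24]
28. n19.fin = 22  [22]
29. n20.hot = 11  [terminal]
30. n21.mk = 20  [terminal]
31. n19.cnt = 14  [B.fin - 8]
32. n19.live = true  [g.mk > 19]
33. n14.tag = true  [A₀.acc == true]
34. n3.off = false  [false]
35. n3.sig = 15  [S.key + S.acc - 8]
36. n0.acc = 3  [3]
37. n0.key = 30  [C.sig + 15]
38. n0.val = false  [d₁.pre == true]

30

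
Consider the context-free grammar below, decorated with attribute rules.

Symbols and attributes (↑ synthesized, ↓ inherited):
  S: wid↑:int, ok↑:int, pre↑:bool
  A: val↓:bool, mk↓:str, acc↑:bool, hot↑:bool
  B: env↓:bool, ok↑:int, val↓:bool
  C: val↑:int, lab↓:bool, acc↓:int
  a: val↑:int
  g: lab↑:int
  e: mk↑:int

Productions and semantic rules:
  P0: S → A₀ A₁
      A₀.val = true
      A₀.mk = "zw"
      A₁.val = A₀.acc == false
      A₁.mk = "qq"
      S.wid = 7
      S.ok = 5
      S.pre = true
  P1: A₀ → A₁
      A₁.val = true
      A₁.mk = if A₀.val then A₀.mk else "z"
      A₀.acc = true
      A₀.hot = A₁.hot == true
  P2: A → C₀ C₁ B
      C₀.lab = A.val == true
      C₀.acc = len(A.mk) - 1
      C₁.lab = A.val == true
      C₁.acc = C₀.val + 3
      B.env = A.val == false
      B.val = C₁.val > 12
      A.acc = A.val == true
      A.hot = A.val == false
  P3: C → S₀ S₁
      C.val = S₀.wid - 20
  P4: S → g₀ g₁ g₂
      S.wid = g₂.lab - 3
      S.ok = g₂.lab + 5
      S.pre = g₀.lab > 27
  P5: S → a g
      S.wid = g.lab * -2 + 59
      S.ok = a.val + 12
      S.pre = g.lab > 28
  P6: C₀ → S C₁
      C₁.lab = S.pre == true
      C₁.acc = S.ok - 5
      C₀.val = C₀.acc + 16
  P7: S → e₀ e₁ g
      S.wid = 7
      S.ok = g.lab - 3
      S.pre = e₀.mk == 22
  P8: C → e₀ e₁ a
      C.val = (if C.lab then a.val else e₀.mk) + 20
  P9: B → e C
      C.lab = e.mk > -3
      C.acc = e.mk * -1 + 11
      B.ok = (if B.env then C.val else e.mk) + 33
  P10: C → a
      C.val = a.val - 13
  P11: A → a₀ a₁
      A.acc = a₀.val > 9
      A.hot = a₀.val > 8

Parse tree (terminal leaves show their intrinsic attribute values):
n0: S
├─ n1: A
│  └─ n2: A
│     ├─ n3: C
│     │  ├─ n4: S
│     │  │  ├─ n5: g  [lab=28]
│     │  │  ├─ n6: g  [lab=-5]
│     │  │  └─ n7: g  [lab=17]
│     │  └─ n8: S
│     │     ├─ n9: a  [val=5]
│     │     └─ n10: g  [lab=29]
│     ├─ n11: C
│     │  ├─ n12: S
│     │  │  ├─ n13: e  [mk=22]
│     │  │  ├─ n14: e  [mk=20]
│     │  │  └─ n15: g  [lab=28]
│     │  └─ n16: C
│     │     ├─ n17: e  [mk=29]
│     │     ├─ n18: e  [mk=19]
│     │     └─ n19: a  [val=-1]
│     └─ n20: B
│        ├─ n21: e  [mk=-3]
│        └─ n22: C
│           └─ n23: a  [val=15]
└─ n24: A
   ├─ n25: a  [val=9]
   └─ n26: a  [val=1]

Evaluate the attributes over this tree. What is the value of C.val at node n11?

13

1. n1.val = true  [true]
2. n1.mk = "zw"  ["zw"]
3. n2.val = true  [true]
4. n2.mk = "zw"  [if A₀.val then A₀.mk else "z"]
5. n3.lab = true  [A.val == true]
6. n3.acc = 1  [len(A.mk) - 1]
7. n5.lab = 28  [terminal]
8. n6.lab = -5  [terminal]
9. n7.lab = 17  [terminal]
10. n4.wid = 14  [g₂.lab - 3]
11. n4.ok = 22  [g₂.lab + 5]
12. n4.pre = true  [g₀.lab > 27]
13. n9.val = 5  [terminal]
14. n10.lab = 29  [terminal]
15. n8.wid = 1  [g.lab * -2 + 59]
16. n8.ok = 17  [a.val + 12]
17. n8.pre = true  [g.lab > 28]
18. n3.val = -6  [S₀.wid - 20]
19. n11.lab = true  [A.val == true]
20. n11.acc = -3  [C₀.val + 3]
21. n13.mk = 22  [terminal]
22. n14.mk = 20  [terminal]
23. n15.lab = 28  [terminal]
24. n12.wid = 7  [7]
25. n12.ok = 25  [g.lab - 3]
26. n12.pre = true  [e₀.mk == 22]
27. n16.lab = true  [S.pre == true]
28. n16.acc = 20  [S.ok - 5]
29. n17.mk = 29  [terminal]
30. n18.mk = 19  [terminal]
31. n19.val = -1  [terminal]
32. n16.val = 19  [(if C.lab then a.val else e₀.mk) + 20]
33. n11.val = 13  [C₀.acc + 16]
34. n20.env = false  [A.val == false]
35. n20.val = true  [C₁.val > 12]
36. n21.mk = -3  [terminal]
37. n22.lab = false  [e.mk > -3]
38. n22.acc = 14  [e.mk * -1 + 11]
39. n23.val = 15  [terminal]
40. n22.val = 2  [a.val - 13]
41. n20.ok = 30  [(if B.env then C.val else e.mk) + 33]
42. n2.acc = true  [A.val == true]
43. n2.hot = false  [A.val == false]
44. n1.acc = true  [true]
45. n1.hot = false  [A₁.hot == true]
46. n24.val = false  [A₀.acc == false]
47. n24.mk = "qq"  ["qq"]
48. n25.val = 9  [terminal]
49. n26.val = 1  [terminal]
50. n24.acc = false  [a₀.val > 9]
51. n24.hot = true  [a₀.val > 8]
52. n0.wid = 7  [7]
53. n0.ok = 5  [5]
54. n0.pre = true  [true]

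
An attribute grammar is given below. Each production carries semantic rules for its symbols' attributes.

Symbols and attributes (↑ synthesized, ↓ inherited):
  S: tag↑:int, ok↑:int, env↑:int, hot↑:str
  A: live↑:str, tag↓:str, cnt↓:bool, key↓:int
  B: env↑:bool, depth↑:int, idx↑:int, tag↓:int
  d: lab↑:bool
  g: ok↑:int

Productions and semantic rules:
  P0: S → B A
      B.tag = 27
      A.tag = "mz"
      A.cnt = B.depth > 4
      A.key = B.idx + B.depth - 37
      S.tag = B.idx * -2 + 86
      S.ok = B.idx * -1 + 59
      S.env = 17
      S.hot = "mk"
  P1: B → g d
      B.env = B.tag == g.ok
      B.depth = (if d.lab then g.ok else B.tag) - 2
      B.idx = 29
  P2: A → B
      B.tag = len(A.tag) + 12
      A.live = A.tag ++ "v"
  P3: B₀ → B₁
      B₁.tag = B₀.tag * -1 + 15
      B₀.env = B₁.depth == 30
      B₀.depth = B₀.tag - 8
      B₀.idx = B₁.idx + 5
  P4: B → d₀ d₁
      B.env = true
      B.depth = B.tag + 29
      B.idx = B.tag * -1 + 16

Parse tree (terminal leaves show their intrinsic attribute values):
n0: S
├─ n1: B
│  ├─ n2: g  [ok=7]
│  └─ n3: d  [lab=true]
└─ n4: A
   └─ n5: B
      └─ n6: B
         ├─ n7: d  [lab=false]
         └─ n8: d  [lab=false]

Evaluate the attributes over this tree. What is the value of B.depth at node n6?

1. n1.tag = 27  [27]
2. n2.ok = 7  [terminal]
3. n3.lab = true  [terminal]
4. n1.env = false  [B.tag == g.ok]
5. n1.depth = 5  [(if d.lab then g.ok else B.tag) - 2]
6. n1.idx = 29  [29]
7. n4.tag = "mz"  ["mz"]
8. n4.cnt = true  [B.depth > 4]
9. n4.key = -3  [B.idx + B.depth - 37]
10. n5.tag = 14  [len(A.tag) + 12]
11. n6.tag = 1  [B₀.tag * -1 + 15]
12. n7.lab = false  [terminal]
13. n8.lab = false  [terminal]
14. n6.env = true  [true]
15. n6.depth = 30  [B.tag + 29]
16. n6.idx = 15  [B.tag * -1 + 16]
17. n5.env = true  [B₁.depth == 30]
18. n5.depth = 6  [B₀.tag - 8]
19. n5.idx = 20  [B₁.idx + 5]
20. n4.live = "mzv"  [A.tag ++ "v"]
21. n0.tag = 28  [B.idx * -2 + 86]
22. n0.ok = 30  [B.idx * -1 + 59]
23. n0.env = 17  [17]
24. n0.hot = "mk"  ["mk"]

30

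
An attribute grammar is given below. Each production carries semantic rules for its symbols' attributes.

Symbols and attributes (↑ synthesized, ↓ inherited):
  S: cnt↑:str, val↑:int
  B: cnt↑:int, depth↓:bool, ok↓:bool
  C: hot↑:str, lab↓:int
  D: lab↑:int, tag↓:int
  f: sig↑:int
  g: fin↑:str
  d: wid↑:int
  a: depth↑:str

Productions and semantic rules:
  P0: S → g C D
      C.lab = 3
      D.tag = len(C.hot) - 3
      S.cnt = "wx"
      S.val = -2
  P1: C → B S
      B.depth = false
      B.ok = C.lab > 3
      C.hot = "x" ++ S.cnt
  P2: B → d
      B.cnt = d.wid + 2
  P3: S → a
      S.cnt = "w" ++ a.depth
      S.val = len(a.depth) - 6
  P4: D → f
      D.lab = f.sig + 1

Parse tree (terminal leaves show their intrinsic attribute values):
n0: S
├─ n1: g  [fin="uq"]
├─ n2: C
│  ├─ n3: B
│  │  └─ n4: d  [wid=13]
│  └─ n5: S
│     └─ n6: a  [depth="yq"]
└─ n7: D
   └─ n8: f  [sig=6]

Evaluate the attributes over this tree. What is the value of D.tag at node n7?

1. n1.fin = "uq"  [terminal]
2. n2.lab = 3  [3]
3. n3.depth = false  [false]
4. n3.ok = false  [C.lab > 3]
5. n4.wid = 13  [terminal]
6. n3.cnt = 15  [d.wid + 2]
7. n6.depth = "yq"  [terminal]
8. n5.cnt = "wyq"  ["w" ++ a.depth]
9. n5.val = -4  [len(a.depth) - 6]
10. n2.hot = "xwyq"  ["x" ++ S.cnt]
11. n7.tag = 1  [len(C.hot) - 3]
12. n8.sig = 6  [terminal]
13. n7.lab = 7  [f.sig + 1]
14. n0.cnt = "wx"  ["wx"]
15. n0.val = -2  [-2]

1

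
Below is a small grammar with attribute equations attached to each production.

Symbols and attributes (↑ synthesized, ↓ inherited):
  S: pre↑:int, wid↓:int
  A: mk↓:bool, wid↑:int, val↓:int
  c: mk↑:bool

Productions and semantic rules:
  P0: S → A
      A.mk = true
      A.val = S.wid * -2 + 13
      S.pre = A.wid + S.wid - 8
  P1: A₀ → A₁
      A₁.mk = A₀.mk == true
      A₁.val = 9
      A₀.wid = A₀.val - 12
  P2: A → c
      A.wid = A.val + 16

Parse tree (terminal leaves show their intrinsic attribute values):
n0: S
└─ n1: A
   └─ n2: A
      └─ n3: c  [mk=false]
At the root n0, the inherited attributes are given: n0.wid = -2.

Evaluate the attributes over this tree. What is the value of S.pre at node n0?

-5

1. n0.wid = -2  [given at root]
2. n1.mk = true  [true]
3. n1.val = 17  [S.wid * -2 + 13]
4. n2.mk = true  [A₀.mk == true]
5. n2.val = 9  [9]
6. n3.mk = false  [terminal]
7. n2.wid = 25  [A.val + 16]
8. n1.wid = 5  [A₀.val - 12]
9. n0.pre = -5  [A.wid + S.wid - 8]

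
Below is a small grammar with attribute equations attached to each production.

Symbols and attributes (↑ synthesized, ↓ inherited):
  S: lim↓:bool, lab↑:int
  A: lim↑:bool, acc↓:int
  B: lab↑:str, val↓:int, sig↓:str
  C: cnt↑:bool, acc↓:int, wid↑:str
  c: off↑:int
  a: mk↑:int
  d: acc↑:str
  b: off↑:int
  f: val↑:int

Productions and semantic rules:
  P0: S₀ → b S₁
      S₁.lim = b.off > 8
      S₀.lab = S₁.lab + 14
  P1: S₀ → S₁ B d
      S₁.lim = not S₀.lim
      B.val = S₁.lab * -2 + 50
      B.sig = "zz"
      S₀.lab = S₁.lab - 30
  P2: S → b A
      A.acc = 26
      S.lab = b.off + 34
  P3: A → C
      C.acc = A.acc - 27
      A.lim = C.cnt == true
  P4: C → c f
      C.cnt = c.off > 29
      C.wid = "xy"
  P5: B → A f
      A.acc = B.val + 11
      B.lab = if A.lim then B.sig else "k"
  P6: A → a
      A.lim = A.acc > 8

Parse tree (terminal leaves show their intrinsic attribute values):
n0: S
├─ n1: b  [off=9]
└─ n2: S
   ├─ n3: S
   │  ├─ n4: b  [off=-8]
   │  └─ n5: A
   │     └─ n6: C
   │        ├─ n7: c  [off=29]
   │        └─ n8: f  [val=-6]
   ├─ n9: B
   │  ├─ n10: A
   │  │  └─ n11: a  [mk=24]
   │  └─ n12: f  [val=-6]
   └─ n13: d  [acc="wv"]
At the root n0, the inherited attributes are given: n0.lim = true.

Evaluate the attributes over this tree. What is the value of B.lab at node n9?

1. n0.lim = true  [given at root]
2. n1.off = 9  [terminal]
3. n2.lim = true  [b.off > 8]
4. n3.lim = false  [not S₀.lim]
5. n4.off = -8  [terminal]
6. n5.acc = 26  [26]
7. n6.acc = -1  [A.acc - 27]
8. n7.off = 29  [terminal]
9. n8.val = -6  [terminal]
10. n6.cnt = false  [c.off > 29]
11. n6.wid = "xy"  ["xy"]
12. n5.lim = false  [C.cnt == true]
13. n3.lab = 26  [b.off + 34]
14. n9.val = -2  [S₁.lab * -2 + 50]
15. n9.sig = "zz"  ["zz"]
16. n10.acc = 9  [B.val + 11]
17. n11.mk = 24  [terminal]
18. n10.lim = true  [A.acc > 8]
19. n12.val = -6  [terminal]
20. n9.lab = "zz"  [if A.lim then B.sig else "k"]
21. n13.acc = "wv"  [terminal]
22. n2.lab = -4  [S₁.lab - 30]
23. n0.lab = 10  [S₁.lab + 14]

"zz"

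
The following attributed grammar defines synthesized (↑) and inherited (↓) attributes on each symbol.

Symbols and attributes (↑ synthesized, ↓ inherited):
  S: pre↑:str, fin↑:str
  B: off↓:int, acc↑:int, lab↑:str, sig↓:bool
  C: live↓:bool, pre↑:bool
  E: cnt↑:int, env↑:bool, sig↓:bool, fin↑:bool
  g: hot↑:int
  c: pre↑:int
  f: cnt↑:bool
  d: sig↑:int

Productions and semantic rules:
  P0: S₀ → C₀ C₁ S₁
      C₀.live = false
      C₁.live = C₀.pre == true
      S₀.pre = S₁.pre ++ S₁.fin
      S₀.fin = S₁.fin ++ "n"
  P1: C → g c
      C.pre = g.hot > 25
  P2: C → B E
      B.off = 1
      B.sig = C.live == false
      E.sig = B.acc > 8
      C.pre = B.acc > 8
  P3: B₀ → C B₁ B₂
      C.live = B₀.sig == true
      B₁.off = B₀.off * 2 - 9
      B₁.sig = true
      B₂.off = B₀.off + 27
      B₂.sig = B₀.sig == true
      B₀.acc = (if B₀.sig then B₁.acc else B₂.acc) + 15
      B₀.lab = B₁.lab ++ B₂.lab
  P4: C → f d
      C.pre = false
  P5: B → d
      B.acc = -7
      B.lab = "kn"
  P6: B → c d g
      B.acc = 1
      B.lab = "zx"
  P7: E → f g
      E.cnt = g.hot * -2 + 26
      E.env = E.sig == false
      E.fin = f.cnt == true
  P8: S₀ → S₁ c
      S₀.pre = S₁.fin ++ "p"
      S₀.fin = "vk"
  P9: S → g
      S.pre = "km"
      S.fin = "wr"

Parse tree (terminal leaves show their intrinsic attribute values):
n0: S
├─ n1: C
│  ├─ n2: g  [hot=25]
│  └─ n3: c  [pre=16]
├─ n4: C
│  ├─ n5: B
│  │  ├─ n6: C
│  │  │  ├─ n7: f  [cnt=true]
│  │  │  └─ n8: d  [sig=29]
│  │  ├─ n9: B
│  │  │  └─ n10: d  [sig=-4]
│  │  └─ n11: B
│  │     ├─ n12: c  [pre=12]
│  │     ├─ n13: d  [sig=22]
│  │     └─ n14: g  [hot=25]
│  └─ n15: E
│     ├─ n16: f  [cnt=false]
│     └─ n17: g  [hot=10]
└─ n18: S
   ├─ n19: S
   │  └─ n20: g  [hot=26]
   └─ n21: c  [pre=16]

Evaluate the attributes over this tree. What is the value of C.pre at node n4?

false

1. n1.live = false  [false]
2. n2.hot = 25  [terminal]
3. n3.pre = 16  [terminal]
4. n1.pre = false  [g.hot > 25]
5. n4.live = false  [C₀.pre == true]
6. n5.off = 1  [1]
7. n5.sig = true  [C.live == false]
8. n6.live = true  [B₀.sig == true]
9. n7.cnt = true  [terminal]
10. n8.sig = 29  [terminal]
11. n6.pre = false  [false]
12. n9.off = -7  [B₀.off * 2 - 9]
13. n9.sig = true  [true]
14. n10.sig = -4  [terminal]
15. n9.acc = -7  [-7]
16. n9.lab = "kn"  ["kn"]
17. n11.off = 28  [B₀.off + 27]
18. n11.sig = true  [B₀.sig == true]
19. n12.pre = 12  [terminal]
20. n13.sig = 22  [terminal]
21. n14.hot = 25  [terminal]
22. n11.acc = 1  [1]
23. n11.lab = "zx"  ["zx"]
24. n5.acc = 8  [(if B₀.sig then B₁.acc else B₂.acc) + 15]
25. n5.lab = "knzx"  [B₁.lab ++ B₂.lab]
26. n15.sig = false  [B.acc > 8]
27. n16.cnt = false  [terminal]
28. n17.hot = 10  [terminal]
29. n15.cnt = 6  [g.hot * -2 + 26]
30. n15.env = true  [E.sig == false]
31. n15.fin = false  [f.cnt == true]
32. n4.pre = false  [B.acc > 8]
33. n20.hot = 26  [terminal]
34. n19.pre = "km"  ["km"]
35. n19.fin = "wr"  ["wr"]
36. n21.pre = 16  [terminal]
37. n18.pre = "wrp"  [S₁.fin ++ "p"]
38. n18.fin = "vk"  ["vk"]
39. n0.pre = "wrpvk"  [S₁.pre ++ S₁.fin]
40. n0.fin = "vkn"  [S₁.fin ++ "n"]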